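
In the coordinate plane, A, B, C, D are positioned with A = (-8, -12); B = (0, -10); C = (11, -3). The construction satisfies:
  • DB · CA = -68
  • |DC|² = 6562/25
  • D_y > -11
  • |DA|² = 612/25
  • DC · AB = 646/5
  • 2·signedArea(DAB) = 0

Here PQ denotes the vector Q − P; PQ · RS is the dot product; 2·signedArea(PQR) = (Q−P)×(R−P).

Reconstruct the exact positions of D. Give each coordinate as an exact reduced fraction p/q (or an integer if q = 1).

1. D_x = -16/5  [2·signedArea(DAB) = 0 ∩ DB · CA = -68]
2. D_y = -54/5  [2·signedArea(DAB) = 0 ∩ DB · CA = -68]
   → D = (-16/5, -54/5)

D = (-16/5, -54/5)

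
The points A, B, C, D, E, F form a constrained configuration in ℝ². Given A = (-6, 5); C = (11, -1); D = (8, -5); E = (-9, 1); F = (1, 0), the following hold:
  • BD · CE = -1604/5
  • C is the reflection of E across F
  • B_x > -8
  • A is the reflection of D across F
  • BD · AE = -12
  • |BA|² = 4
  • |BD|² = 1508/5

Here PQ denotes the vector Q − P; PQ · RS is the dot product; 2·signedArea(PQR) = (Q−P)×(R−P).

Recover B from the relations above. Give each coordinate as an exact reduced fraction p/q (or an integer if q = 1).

B = (-36/5, 17/5)

1. B_x = -36/5  [BD · CE = -1604/5 ∩ BD · AE = -12]
2. B_y = 17/5  [BD · CE = -1604/5 ∩ BD · AE = -12]
   → B = (-36/5, 17/5)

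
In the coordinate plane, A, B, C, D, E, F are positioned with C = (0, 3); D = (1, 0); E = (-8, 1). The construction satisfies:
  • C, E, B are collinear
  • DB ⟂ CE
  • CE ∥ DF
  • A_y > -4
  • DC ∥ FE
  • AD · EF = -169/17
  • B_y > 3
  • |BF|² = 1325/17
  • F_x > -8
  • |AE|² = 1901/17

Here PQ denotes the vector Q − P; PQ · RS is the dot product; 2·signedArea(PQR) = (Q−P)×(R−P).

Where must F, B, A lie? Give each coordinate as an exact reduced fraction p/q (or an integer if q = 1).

A = (30/17, -52/17)
B = (4/17, 52/17)
F = (-7, -2)

1. F_x = -7  [DC ∥ FE ∩ CE ∥ DF]
2. F_y = -2  [DC ∥ FE ∩ CE ∥ DF]
   → F = (-7, -2)
3. B_x = 4/17  [C, E, B are collinear ∩ DB ⟂ CE]
4. B_y = 52/17  [C, E, B are collinear ∩ DB ⟂ CE]
   → B = (4/17, 52/17)
5. A_x = 30/17  [line -1·x + 3·y + 186/17 = 0 ∩ |AE|² = 1901/17]
6. A_y = -52/17  [line -1·x + 3·y + 186/17 = 0 ∩ |AE|² = 1901/17]
   → A = (30/17, -52/17)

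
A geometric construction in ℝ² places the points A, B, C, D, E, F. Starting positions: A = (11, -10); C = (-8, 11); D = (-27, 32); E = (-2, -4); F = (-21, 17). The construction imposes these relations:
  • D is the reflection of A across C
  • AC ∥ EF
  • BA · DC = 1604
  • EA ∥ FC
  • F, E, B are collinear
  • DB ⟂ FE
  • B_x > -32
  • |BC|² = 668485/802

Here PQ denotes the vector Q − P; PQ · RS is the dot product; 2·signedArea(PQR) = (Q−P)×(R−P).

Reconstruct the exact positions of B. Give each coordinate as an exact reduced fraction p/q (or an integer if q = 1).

B = (-24993/802, 22643/802)

1. B_x = -24993/802  [F, E, B are collinear ∩ DB ⟂ FE]
2. B_y = 22643/802  [F, E, B are collinear ∩ DB ⟂ FE]
   → B = (-24993/802, 22643/802)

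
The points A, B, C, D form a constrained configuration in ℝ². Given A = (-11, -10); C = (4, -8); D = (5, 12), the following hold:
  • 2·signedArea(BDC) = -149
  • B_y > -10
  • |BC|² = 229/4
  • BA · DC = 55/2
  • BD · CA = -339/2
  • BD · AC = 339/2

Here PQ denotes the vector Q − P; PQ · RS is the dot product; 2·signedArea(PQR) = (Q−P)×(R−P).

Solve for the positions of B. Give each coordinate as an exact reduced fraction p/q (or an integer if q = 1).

1. B_x = -7/2  [BD · AC = 339/2 ∩ 2·signedArea(BDC) = -149]
2. B_y = -9  [BD · AC = 339/2 ∩ 2·signedArea(BDC) = -149]
   → B = (-7/2, -9)

B = (-7/2, -9)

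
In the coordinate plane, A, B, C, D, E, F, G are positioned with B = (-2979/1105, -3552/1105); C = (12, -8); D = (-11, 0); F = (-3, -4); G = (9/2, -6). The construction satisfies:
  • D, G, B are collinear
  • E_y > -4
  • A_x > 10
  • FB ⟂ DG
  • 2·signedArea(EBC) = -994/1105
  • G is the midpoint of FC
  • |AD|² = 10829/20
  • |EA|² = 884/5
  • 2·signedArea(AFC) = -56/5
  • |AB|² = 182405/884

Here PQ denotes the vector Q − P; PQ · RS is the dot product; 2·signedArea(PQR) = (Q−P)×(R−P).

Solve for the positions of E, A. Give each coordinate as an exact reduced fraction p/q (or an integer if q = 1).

1. A_x = 107/10  [line 4·x + 15·y + 416/5 = 0 ∩ |AD|² = 10829/20]
2. A_y = -42/5  [line 4·x + 15·y + 416/5 = 0 ∩ |AD|² = 10829/20]
   → A = (107/10, -42/5)
3. E_x = -17/10  [line 5288/1105·x + 16239/1105·y + 13490/221 = 0 ∩ |EA|² = 884/5]
4. E_y = -18/5  [line 5288/1105·x + 16239/1105·y + 13490/221 = 0 ∩ |EA|² = 884/5]
   → E = (-17/10, -18/5)

A = (107/10, -42/5)
E = (-17/10, -18/5)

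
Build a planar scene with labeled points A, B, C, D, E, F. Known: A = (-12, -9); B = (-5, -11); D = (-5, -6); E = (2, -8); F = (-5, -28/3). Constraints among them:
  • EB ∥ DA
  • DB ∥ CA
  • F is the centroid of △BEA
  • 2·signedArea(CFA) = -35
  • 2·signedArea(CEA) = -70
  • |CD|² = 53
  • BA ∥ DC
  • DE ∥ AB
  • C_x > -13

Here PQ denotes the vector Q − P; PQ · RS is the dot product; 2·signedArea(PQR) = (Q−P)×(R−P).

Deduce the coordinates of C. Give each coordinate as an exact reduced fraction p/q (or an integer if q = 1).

C = (-12, -4)

1. C_x = -12  [DB ∥ CA ∩ BA ∥ DC]
2. C_y = -4  [DB ∥ CA ∩ BA ∥ DC]
   → C = (-12, -4)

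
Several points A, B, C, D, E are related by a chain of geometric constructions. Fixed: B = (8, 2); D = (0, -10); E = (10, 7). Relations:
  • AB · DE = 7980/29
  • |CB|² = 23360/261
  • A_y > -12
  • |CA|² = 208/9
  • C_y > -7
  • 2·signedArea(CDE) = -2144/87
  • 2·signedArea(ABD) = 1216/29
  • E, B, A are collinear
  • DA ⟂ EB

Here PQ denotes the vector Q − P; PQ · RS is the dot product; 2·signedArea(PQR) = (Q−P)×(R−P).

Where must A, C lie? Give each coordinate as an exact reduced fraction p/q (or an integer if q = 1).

A = (80/29, -322/29)
C = (104/29, -554/87)

1. A_x = 80/29  [E, B, A are collinear ∩ DA ⟂ EB]
2. A_y = -322/29  [E, B, A are collinear ∩ DA ⟂ EB]
   → A = (80/29, -322/29)
3. C_x = 104/29  [line -17·x + 10·y + 10844/87 = 0 ∩ |CA|² = 208/9]
4. C_y = -554/87  [line -17·x + 10·y + 10844/87 = 0 ∩ |CA|² = 208/9]
   → C = (104/29, -554/87)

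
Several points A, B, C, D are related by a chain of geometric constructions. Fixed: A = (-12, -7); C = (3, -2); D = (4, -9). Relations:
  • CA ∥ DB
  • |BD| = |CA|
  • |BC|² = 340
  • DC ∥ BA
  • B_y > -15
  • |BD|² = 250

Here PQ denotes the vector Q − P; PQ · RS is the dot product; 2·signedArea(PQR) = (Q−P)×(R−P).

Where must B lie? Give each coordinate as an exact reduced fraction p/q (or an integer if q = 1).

B = (-11, -14)

1. B_x = -11  [DC ∥ BA ∩ CA ∥ DB]
2. B_y = -14  [DC ∥ BA ∩ CA ∥ DB]
   → B = (-11, -14)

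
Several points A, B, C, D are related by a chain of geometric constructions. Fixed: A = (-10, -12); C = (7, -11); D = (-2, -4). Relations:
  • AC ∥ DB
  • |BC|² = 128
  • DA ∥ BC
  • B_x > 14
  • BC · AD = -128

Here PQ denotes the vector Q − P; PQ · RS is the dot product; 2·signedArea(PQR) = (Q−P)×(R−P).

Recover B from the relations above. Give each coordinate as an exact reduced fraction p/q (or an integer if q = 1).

B = (15, -3)

1. B_x = 15  [DA ∥ BC ∩ AC ∥ DB]
2. B_y = -3  [DA ∥ BC ∩ AC ∥ DB]
   → B = (15, -3)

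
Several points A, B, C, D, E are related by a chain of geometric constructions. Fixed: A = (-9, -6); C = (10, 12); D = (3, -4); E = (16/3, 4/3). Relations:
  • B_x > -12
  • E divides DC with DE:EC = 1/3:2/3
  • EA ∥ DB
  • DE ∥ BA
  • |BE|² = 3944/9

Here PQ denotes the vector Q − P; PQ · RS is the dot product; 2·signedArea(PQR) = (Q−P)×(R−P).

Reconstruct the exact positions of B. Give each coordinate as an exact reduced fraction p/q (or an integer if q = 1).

B = (-34/3, -34/3)

1. B_x = -34/3  [DE ∥ BA ∩ EA ∥ DB]
2. B_y = -34/3  [DE ∥ BA ∩ EA ∥ DB]
   → B = (-34/3, -34/3)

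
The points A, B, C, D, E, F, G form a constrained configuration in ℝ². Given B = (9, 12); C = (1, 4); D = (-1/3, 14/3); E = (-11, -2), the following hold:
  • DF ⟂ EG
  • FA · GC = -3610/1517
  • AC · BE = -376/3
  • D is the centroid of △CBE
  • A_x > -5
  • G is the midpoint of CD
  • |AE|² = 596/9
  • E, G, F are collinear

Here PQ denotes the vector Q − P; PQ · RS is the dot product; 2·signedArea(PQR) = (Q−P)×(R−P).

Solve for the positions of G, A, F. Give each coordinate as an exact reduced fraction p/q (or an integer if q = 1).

1. G_x = 1/3  [G is the midpoint of CD]
2. G_y = 13/3  [G is the midpoint of CD]
   → G = (1/3, 13/3)
3. A_x = -13/3  [line 20·x + 14·y + 148/3 = 0 ∩ |AE|² = 596/9]
4. A_y = 8/3  [line 20·x + 14·y + 148/3 = 0 ∩ |AE|² = 596/9]
   → A = (-13/3, 8/3)
5. F_x = -149/4551  [E, G, F are collinear ∩ DF ⟂ EG]
6. F_y = 18790/4551  [E, G, F are collinear ∩ DF ⟂ EG]
   → F = (-149/4551, 18790/4551)

A = (-13/3, 8/3)
F = (-149/4551, 18790/4551)
G = (1/3, 13/3)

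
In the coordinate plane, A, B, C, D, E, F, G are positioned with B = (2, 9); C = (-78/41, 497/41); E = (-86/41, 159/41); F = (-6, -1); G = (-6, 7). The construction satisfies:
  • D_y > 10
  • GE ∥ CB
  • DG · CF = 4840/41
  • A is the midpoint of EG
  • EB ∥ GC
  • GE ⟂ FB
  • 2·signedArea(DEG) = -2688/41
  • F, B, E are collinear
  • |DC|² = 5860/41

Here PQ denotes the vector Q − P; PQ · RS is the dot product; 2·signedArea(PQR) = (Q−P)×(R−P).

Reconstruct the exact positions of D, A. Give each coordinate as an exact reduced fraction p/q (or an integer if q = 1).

1. D_x = 10  [2·signedArea(DEG) = -2688/41 ∩ DG · CF = 4840/41]
2. D_y = 11  [2·signedArea(DEG) = -2688/41 ∩ DG · CF = 4840/41]
   → D = (10, 11)
3. A_x = -166/41  [A is the midpoint of EG]
4. A_y = 223/41  [A is the midpoint of EG]
   → A = (-166/41, 223/41)

A = (-166/41, 223/41)
D = (10, 11)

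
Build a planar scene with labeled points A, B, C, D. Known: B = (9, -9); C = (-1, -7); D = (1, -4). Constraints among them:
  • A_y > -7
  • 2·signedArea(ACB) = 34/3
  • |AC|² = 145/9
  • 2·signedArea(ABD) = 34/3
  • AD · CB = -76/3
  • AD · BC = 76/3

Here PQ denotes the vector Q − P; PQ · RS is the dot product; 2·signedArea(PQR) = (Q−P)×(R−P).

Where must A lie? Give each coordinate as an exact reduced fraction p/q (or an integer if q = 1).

A = (3, -20/3)

1. A_x = 3  [2·signedArea(ABD) = 34/3 ∩ AD · CB = -76/3]
2. A_y = -20/3  [2·signedArea(ABD) = 34/3 ∩ AD · CB = -76/3]
   → A = (3, -20/3)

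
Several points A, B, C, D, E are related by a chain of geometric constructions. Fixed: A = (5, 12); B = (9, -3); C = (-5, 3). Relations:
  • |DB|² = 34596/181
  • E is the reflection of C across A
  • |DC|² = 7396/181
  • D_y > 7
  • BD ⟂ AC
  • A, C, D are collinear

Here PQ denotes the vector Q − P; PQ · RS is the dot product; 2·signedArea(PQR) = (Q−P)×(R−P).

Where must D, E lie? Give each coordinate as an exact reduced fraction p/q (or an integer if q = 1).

1. D_x = -45/181  [A, C, D are collinear ∩ BD ⟂ AC]
2. D_y = 1317/181  [A, C, D are collinear ∩ BD ⟂ AC]
   → D = (-45/181, 1317/181)
3. E_x = 15  [E is the reflection of C across A]
4. E_y = 21  [E is the reflection of C across A]
   → E = (15, 21)

D = (-45/181, 1317/181)
E = (15, 21)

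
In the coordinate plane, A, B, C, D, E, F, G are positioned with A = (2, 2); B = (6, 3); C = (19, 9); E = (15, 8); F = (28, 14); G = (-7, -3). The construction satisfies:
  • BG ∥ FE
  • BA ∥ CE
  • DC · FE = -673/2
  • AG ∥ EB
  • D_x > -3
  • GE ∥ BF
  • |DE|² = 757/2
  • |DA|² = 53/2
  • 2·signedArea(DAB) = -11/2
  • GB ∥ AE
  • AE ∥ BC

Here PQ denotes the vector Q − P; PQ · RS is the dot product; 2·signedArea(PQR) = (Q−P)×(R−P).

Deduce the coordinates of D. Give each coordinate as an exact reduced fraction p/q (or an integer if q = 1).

D = (-5/2, -1/2)

1. D_x = -5/2  [2·signedArea(DAB) = -11/2 ∩ DC · FE = -673/2]
2. D_y = -1/2  [2·signedArea(DAB) = -11/2 ∩ DC · FE = -673/2]
   → D = (-5/2, -1/2)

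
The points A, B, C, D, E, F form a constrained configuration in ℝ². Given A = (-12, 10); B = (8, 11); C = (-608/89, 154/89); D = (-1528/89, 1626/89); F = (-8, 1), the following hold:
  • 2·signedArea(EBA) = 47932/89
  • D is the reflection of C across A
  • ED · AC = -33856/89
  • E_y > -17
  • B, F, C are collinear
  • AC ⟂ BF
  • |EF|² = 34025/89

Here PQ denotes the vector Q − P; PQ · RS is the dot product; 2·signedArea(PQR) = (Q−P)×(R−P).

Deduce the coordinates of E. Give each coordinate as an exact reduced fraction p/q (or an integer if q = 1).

1. E_x = 104/89  [2·signedArea(EBA) = 47932/89 ∩ ED · AC = -33856/89]
2. E_y = -1448/89  [2·signedArea(EBA) = 47932/89 ∩ ED · AC = -33856/89]
   → E = (104/89, -1448/89)

E = (104/89, -1448/89)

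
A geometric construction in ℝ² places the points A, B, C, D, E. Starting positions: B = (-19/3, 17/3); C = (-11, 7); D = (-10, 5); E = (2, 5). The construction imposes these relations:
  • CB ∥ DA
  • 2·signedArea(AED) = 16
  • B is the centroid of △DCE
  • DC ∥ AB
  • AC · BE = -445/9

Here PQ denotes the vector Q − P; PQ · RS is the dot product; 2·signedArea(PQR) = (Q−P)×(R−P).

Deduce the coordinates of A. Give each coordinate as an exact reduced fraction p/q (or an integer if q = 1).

A = (-16/3, 11/3)

1. A_x = -16/3  [DC ∥ AB ∩ CB ∥ DA]
2. A_y = 11/3  [DC ∥ AB ∩ CB ∥ DA]
   → A = (-16/3, 11/3)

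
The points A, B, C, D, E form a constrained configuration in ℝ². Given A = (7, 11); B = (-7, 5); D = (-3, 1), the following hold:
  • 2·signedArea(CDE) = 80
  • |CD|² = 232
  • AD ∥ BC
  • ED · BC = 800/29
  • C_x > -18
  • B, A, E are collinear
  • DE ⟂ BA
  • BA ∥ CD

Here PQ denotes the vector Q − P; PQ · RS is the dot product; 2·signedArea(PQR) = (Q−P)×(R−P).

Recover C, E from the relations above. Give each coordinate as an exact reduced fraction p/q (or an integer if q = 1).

C = (-17, -5)
E = (-147/29, 169/29)

1. C_x = -17  [BA ∥ CD ∩ AD ∥ BC]
2. C_y = -5  [BA ∥ CD ∩ AD ∥ BC]
   → C = (-17, -5)
3. E_x = -147/29  [B, A, E are collinear ∩ DE ⟂ BA]
4. E_y = 169/29  [B, A, E are collinear ∩ DE ⟂ BA]
   → E = (-147/29, 169/29)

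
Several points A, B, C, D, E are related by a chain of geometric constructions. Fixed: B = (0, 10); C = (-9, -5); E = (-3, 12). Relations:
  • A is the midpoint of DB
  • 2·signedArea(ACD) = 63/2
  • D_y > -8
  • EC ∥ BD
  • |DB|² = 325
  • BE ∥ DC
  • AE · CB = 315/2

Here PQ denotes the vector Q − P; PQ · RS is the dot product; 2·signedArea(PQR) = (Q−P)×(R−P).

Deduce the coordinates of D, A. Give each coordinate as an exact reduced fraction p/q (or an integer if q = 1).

A = (-3, 3/2)
D = (-6, -7)

1. D_x = -6  [BE ∥ DC ∩ EC ∥ BD]
2. D_y = -7  [BE ∥ DC ∩ EC ∥ BD]
   → D = (-6, -7)
3. A_x = -3  [A is the midpoint of DB]
4. A_y = 3/2  [A is the midpoint of DB]
   → A = (-3, 3/2)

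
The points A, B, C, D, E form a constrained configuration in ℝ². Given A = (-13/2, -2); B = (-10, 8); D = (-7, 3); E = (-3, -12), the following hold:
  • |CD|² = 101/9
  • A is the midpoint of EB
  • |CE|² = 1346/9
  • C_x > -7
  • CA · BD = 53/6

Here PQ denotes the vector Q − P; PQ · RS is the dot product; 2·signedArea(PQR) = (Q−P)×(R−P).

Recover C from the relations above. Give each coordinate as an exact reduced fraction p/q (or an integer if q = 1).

1. C_x = -20/3  [line -3·x + 5·y + -55/3 = 0 ∩ |CE|² = 1346/9]
2. C_y = -1/3  [line -3·x + 5·y + -55/3 = 0 ∩ |CE|² = 1346/9]
   → C = (-20/3, -1/3)

C = (-20/3, -1/3)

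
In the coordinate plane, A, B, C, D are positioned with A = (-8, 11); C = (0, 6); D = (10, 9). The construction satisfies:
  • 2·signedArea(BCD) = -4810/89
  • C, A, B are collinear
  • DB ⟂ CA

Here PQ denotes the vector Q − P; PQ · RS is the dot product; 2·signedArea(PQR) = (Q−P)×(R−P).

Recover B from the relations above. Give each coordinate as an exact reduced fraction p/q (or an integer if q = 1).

1. B_x = 520/89  [C, A, B are collinear ∩ DB ⟂ CA]
2. B_y = 209/89  [C, A, B are collinear ∩ DB ⟂ CA]
   → B = (520/89, 209/89)

B = (520/89, 209/89)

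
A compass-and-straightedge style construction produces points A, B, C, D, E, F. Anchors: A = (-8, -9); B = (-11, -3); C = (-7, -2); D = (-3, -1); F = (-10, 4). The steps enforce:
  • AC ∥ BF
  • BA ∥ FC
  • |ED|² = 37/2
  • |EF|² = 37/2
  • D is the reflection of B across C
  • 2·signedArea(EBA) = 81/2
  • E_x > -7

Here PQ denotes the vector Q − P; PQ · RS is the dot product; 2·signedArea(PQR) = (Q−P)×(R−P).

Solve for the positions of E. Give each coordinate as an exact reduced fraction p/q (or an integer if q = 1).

1. E_x = -13/2  [line 6·x + 3·y + 69/2 = 0 ∩ |EF|² = 37/2]
2. E_y = 3/2  [line 6·x + 3·y + 69/2 = 0 ∩ |EF|² = 37/2]
   → E = (-13/2, 3/2)

E = (-13/2, 3/2)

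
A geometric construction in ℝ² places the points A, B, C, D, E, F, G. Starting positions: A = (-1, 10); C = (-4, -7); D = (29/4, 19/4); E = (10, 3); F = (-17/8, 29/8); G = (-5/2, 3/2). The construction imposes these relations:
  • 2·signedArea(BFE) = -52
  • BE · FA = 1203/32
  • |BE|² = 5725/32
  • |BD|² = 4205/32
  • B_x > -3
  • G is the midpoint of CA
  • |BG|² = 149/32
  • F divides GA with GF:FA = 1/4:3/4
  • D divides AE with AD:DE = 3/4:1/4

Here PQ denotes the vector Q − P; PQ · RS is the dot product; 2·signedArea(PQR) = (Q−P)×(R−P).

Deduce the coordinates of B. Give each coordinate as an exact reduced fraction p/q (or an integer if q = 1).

1. B_x = -23/8  [2·signedArea(BFE) = -52 ∩ BE · FA = 1203/32]
2. B_y = -5/8  [2·signedArea(BFE) = -52 ∩ BE · FA = 1203/32]
   → B = (-23/8, -5/8)

B = (-23/8, -5/8)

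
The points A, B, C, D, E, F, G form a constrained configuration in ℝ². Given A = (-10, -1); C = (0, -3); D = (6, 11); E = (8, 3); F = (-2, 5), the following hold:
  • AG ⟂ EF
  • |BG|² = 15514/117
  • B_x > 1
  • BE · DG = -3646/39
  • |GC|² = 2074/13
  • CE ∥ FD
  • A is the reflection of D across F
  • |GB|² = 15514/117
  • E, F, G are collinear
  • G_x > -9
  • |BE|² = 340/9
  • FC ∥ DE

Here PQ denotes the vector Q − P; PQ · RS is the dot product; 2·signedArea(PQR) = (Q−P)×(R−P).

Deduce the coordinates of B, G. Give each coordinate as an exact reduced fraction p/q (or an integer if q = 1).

1. G_x = -111/13  [E, F, G are collinear ∩ AG ⟂ EF]
2. G_y = 82/13  [E, F, G are collinear ∩ AG ⟂ EF]
   → G = (-111/13, 82/13)
3. B_x = 2  [line 189/13·x + 61/13·y + -1439/39 = 0 ∩ |GB|² = 15514/117]
4. B_y = 5/3  [line 189/13·x + 61/13·y + -1439/39 = 0 ∩ |GB|² = 15514/117]
   → B = (2, 5/3)

B = (2, 5/3)
G = (-111/13, 82/13)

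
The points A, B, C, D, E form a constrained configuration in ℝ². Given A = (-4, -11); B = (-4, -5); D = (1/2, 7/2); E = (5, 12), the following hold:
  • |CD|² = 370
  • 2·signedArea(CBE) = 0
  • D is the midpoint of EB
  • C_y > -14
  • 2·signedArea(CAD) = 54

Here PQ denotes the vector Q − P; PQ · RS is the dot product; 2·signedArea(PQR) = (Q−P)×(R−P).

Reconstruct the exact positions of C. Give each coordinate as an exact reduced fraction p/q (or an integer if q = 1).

1. C_x = -17/2  [2·signedArea(CBE) = 0 ∩ 2·signedArea(CAD) = 54]
2. C_y = -27/2  [2·signedArea(CBE) = 0 ∩ 2·signedArea(CAD) = 54]
   → C = (-17/2, -27/2)

C = (-17/2, -27/2)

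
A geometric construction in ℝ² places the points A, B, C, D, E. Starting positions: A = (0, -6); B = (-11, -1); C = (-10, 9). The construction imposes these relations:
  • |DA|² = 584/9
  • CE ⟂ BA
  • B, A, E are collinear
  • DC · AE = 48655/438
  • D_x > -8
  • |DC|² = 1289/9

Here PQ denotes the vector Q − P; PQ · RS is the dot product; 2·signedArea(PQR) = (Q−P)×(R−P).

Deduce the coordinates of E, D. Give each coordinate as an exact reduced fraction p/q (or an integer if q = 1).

1. E_x = -2035/146  [B, A, E are collinear ∩ CE ⟂ BA]
2. E_y = 49/146  [B, A, E are collinear ∩ CE ⟂ BA]
   → E = (-2035/146, 49/146)
3. D_x = -22/3  [line 2035/146·x + -925/146·y + 18685/219 = 0 ∩ |DA|² = 584/9]
4. D_y = -8/3  [line 2035/146·x + -925/146·y + 18685/219 = 0 ∩ |DA|² = 584/9]
   → D = (-22/3, -8/3)

D = (-22/3, -8/3)
E = (-2035/146, 49/146)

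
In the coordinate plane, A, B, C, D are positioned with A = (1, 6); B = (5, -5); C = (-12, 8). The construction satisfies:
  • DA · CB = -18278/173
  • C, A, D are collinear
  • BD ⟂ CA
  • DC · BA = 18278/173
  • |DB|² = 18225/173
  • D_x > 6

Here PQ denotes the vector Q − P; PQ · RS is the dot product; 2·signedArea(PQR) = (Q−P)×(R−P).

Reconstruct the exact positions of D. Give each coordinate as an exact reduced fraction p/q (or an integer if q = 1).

D = (1135/173, 890/173)

1. D_x = 1135/173  [C, A, D are collinear ∩ BD ⟂ CA]
2. D_y = 890/173  [C, A, D are collinear ∩ BD ⟂ CA]
   → D = (1135/173, 890/173)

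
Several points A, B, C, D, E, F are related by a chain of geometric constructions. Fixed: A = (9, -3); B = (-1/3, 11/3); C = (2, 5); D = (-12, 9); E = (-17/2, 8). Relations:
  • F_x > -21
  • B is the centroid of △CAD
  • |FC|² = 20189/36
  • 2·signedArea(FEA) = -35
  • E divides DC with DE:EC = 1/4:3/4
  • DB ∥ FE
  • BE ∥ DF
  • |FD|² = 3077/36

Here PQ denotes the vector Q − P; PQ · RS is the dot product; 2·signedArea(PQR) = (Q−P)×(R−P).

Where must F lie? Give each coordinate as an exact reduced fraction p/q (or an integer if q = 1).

F = (-121/6, 40/3)

1. F_x = -121/6  [DB ∥ FE ∩ BE ∥ DF]
2. F_y = 40/3  [DB ∥ FE ∩ BE ∥ DF]
   → F = (-121/6, 40/3)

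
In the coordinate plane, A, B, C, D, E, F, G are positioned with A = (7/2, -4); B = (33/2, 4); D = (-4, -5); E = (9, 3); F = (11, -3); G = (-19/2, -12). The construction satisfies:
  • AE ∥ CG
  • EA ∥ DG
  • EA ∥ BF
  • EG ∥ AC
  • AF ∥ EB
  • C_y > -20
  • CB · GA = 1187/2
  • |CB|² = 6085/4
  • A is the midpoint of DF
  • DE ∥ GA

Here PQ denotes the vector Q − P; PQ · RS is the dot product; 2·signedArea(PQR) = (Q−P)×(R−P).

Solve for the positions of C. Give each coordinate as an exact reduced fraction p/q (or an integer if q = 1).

C = (-15, -19)

1. C_x = -15  [AE ∥ CG ∩ EG ∥ AC]
2. C_y = -19  [AE ∥ CG ∩ EG ∥ AC]
   → C = (-15, -19)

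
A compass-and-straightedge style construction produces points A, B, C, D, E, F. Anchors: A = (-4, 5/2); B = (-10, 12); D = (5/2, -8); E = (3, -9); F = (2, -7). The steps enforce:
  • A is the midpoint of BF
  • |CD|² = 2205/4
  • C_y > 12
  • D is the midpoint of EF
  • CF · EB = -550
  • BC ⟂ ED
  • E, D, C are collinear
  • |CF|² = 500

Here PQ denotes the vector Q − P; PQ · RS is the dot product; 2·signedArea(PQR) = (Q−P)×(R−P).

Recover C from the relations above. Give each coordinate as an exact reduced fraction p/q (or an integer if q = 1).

1. C_x = -8  [E, D, C are collinear ∩ BC ⟂ ED]
2. C_y = 13  [E, D, C are collinear ∩ BC ⟂ ED]
   → C = (-8, 13)

C = (-8, 13)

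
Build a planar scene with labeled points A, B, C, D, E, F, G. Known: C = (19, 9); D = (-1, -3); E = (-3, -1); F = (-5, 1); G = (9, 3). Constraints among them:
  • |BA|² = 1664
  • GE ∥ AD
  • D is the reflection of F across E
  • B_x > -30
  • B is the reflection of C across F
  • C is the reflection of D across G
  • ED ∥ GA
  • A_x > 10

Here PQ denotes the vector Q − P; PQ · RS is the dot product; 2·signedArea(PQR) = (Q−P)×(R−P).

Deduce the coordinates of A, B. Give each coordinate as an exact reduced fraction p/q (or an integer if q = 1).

1. A_x = 11  [GE ∥ AD ∩ ED ∥ GA]
2. A_y = 1  [GE ∥ AD ∩ ED ∥ GA]
   → A = (11, 1)
3. B_x = -29  [B is the reflection of C across F]
4. B_y = -7  [B is the reflection of C across F]
   → B = (-29, -7)

A = (11, 1)
B = (-29, -7)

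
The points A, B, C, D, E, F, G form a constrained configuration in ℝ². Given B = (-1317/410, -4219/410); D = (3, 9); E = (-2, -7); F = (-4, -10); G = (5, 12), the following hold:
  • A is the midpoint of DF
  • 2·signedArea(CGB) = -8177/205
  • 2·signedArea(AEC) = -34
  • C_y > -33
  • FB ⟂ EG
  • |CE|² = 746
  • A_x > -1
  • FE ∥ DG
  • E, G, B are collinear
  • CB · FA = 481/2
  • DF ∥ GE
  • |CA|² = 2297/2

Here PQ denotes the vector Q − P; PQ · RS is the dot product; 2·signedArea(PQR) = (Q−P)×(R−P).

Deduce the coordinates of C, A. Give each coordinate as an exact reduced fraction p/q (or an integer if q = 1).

1. A_x = -1/2  [A is the midpoint of DF]
2. A_y = -1/2  [A is the midpoint of DF]
   → A = (-1/2, -1/2)
3. C_x = -13  [2·signedArea(CGB) = -8177/205 ∩ 2·signedArea(AEC) = -34]
4. C_y = -32  [2·signedArea(CGB) = -8177/205 ∩ 2·signedArea(AEC) = -34]
   → C = (-13, -32)

A = (-1/2, -1/2)
C = (-13, -32)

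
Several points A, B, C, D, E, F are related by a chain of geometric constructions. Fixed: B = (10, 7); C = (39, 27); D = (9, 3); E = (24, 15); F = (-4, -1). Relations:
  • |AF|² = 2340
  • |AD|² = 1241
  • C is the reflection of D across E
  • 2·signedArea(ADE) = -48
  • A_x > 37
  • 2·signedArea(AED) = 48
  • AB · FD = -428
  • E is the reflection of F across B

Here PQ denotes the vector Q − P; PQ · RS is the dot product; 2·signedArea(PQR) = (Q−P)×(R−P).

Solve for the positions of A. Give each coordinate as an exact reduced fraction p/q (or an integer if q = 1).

1. A_x = 38  [AB · FD = -428 ∩ 2·signedArea(AED) = 48]
2. A_y = 23  [AB · FD = -428 ∩ 2·signedArea(AED) = 48]
   → A = (38, 23)

A = (38, 23)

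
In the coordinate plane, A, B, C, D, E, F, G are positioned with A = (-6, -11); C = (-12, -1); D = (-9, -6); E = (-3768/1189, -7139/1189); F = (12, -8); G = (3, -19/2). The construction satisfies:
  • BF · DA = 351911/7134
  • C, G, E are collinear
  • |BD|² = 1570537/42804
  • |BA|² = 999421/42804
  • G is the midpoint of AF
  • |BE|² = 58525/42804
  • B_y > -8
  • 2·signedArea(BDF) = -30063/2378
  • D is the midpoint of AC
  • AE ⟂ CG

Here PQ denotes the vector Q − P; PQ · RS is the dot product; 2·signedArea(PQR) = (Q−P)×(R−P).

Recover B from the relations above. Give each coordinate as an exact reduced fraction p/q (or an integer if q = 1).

1. B_x = -3634/1189  [BF · DA = 351911/7134 ∩ 2·signedArea(BDF) = -30063/2378]
2. B_y = -51137/7134  [BF · DA = 351911/7134 ∩ 2·signedArea(BDF) = -30063/2378]
   → B = (-3634/1189, -51137/7134)

B = (-3634/1189, -51137/7134)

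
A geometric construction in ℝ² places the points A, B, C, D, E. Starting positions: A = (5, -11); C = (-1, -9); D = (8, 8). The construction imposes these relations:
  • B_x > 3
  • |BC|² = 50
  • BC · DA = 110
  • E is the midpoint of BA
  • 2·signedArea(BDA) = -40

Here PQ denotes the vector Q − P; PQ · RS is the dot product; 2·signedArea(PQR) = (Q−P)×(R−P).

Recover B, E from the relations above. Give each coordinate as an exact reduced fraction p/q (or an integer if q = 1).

1. B_x = 4  [2·signedArea(BDA) = -40 ∩ BC · DA = 110]
2. B_y = -4  [2·signedArea(BDA) = -40 ∩ BC · DA = 110]
   → B = (4, -4)
3. E_x = 9/2  [E is the midpoint of BA]
4. E_y = -15/2  [E is the midpoint of BA]
   → E = (9/2, -15/2)

B = (4, -4)
E = (9/2, -15/2)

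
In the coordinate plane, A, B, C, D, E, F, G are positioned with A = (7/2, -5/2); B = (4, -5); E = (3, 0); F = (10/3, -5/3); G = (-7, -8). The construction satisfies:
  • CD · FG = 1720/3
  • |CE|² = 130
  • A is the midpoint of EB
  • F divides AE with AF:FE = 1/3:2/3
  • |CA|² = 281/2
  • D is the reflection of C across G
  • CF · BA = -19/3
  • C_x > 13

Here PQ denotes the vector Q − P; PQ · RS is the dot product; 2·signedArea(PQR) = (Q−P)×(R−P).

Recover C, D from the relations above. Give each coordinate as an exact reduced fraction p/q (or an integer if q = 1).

1. C_x = 14  [line 1/2·x + -5/2·y + 1/2 = 0 ∩ |CA|² = 281/2]
2. C_y = 3  [line 1/2·x + -5/2·y + 1/2 = 0 ∩ |CA|² = 281/2]
   → C = (14, 3)
3. D_x = -28  [D is the reflection of C across G]
4. D_y = -19  [D is the reflection of C across G]
   → D = (-28, -19)

C = (14, 3)
D = (-28, -19)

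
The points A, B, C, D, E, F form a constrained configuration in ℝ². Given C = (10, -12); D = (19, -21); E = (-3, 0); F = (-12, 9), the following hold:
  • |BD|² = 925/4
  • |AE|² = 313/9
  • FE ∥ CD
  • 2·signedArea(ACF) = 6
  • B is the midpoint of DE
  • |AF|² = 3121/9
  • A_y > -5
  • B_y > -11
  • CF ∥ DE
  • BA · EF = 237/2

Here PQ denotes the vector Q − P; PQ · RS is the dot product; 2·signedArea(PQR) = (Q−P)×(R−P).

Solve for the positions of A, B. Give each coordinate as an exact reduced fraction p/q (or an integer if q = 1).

A = (4/3, -4)
B = (8, -21/2)

1. B_x = 8  [B is the midpoint of DE]
2. B_y = -21/2  [B is the midpoint of DE]
   → B = (8, -21/2)
3. A_x = 4/3  [2·signedArea(ACF) = 6 ∩ BA · EF = 237/2]
4. A_y = -4  [2·signedArea(ACF) = 6 ∩ BA · EF = 237/2]
   → A = (4/3, -4)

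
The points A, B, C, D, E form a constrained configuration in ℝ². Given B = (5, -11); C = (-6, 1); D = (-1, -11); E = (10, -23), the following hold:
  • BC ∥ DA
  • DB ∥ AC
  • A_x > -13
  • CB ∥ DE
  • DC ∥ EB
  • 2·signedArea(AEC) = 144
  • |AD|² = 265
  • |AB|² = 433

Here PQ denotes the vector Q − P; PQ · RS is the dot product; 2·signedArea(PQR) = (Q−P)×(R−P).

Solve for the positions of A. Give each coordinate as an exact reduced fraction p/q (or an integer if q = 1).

A = (-12, 1)

1. A_x = -12  [DB ∥ AC ∩ BC ∥ DA]
2. A_y = 1  [DB ∥ AC ∩ BC ∥ DA]
   → A = (-12, 1)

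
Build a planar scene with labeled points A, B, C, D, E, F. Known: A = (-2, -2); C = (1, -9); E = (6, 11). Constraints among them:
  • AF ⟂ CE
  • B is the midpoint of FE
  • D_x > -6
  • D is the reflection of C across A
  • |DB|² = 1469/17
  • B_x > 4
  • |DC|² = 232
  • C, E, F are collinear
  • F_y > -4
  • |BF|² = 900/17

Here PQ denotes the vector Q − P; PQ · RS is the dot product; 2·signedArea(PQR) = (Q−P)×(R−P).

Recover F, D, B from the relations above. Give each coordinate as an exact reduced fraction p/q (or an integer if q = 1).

B = (72/17, 67/17)
D = (-5, 5)
F = (42/17, -53/17)

1. F_x = 42/17  [C, E, F are collinear ∩ AF ⟂ CE]
2. F_y = -53/17  [C, E, F are collinear ∩ AF ⟂ CE]
   → F = (42/17, -53/17)
3. D_x = -5  [D is the reflection of C across A]
4. D_y = 5  [D is the reflection of C across A]
   → D = (-5, 5)
5. B_x = 72/17  [B is the midpoint of FE]
6. B_y = 67/17  [B is the midpoint of FE]
   → B = (72/17, 67/17)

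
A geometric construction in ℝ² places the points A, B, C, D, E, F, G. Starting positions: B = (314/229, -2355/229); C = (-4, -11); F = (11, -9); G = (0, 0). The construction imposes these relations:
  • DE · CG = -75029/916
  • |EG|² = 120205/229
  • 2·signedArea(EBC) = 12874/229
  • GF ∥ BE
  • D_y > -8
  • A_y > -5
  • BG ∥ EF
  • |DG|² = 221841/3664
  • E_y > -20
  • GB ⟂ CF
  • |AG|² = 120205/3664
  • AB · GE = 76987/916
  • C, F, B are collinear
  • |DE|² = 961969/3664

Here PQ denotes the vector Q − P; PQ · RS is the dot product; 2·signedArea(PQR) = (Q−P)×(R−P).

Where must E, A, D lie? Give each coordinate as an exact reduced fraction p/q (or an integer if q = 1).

1. E_x = 2833/229  [BG ∥ EF ∩ GF ∥ BE]
2. E_y = -4416/229  [BG ∥ EF ∩ GF ∥ BE]
   → E = (2833/229, -4416/229)
3. A_x = 2833/916  [line -2833/229·x + 4416/229·y + 120205/916 = 0 ∩ |AG|² = 120205/3664]
4. A_y = -1104/229  [line -2833/229·x + 4416/229·y + 120205/916 = 0 ∩ |AG|² = 120205/3664]
   → A = (2833/916, -1104/229)
5. D_x = 471/458  [line -4·x + -11·y + -73947/916 = 0 ∩ |DE|² = 961969/3664]
6. D_y = -7065/916  [line -4·x + -11·y + -73947/916 = 0 ∩ |DE|² = 961969/3664]
   → D = (471/458, -7065/916)

A = (2833/916, -1104/229)
D = (471/458, -7065/916)
E = (2833/229, -4416/229)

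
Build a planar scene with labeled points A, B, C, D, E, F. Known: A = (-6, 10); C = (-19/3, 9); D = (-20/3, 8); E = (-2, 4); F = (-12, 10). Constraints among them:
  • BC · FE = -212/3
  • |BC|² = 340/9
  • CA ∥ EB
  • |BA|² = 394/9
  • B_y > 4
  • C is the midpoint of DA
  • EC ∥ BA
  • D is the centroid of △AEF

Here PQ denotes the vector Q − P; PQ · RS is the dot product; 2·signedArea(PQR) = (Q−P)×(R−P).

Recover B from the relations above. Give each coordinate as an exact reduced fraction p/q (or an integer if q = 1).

1. B_x = -5/3  [EC ∥ BA ∩ CA ∥ EB]
2. B_y = 5  [EC ∥ BA ∩ CA ∥ EB]
   → B = (-5/3, 5)

B = (-5/3, 5)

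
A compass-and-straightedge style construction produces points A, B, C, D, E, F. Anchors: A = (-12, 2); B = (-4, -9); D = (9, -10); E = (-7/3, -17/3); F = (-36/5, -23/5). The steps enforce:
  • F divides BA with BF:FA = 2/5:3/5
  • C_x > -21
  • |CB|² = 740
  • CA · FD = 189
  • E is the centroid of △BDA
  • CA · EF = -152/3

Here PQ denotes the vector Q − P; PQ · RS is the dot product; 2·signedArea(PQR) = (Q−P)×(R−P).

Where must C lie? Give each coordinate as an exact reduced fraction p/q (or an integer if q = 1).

1. C_x = -20  [CA · FD = 189 ∩ CA · EF = -152/3]
2. C_y = 13  [CA · FD = 189 ∩ CA · EF = -152/3]
   → C = (-20, 13)

C = (-20, 13)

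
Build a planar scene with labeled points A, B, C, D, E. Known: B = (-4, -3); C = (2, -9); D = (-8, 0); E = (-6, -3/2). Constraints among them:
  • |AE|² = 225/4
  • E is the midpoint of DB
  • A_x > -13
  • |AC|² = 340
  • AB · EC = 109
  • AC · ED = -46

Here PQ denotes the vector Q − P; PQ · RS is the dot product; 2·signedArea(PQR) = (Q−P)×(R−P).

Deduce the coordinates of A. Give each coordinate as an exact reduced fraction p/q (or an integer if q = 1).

A = (-12, 3)

1. A_x = -12  [AB · EC = 109 ∩ AC · ED = -46]
2. A_y = 3  [AB · EC = 109 ∩ AC · ED = -46]
   → A = (-12, 3)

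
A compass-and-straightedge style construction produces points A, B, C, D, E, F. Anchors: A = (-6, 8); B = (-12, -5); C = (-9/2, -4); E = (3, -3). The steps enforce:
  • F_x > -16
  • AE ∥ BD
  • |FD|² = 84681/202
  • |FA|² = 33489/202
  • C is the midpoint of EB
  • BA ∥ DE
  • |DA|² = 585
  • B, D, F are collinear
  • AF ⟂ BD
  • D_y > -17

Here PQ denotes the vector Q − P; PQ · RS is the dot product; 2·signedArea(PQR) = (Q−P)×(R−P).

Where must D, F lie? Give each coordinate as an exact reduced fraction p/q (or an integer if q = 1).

D = (-3, -16)
F = (-3225/202, -31/202)

1. D_x = -3  [BA ∥ DE ∩ AE ∥ BD]
2. D_y = -16  [BA ∥ DE ∩ AE ∥ BD]
   → D = (-3, -16)
3. F_x = -3225/202  [B, D, F are collinear ∩ AF ⟂ BD]
4. F_y = -31/202  [B, D, F are collinear ∩ AF ⟂ BD]
   → F = (-3225/202, -31/202)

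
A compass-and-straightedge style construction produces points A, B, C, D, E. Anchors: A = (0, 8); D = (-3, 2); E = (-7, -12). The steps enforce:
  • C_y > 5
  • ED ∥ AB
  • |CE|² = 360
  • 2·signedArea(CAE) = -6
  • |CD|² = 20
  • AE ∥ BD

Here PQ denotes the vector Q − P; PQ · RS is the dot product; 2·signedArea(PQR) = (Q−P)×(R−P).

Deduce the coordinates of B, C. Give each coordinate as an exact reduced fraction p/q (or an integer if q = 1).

1. B_x = 4  [AE ∥ BD ∩ ED ∥ AB]
2. B_y = 22  [AE ∥ BD ∩ ED ∥ AB]
   → B = (4, 22)
3. C_x = -1  [line 20·x + -7·y + 62 = 0 ∩ |CE|² = 360]
4. C_y = 6  [line 20·x + -7·y + 62 = 0 ∩ |CE|² = 360]
   → C = (-1, 6)

B = (4, 22)
C = (-1, 6)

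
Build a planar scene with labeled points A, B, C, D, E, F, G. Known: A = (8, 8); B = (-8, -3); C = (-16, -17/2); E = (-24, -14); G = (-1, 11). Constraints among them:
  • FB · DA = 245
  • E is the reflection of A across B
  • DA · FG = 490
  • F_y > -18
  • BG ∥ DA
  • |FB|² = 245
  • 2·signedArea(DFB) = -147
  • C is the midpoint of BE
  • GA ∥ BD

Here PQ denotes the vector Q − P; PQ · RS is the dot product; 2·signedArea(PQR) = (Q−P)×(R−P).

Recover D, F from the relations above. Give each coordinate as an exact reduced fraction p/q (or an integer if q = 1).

1. D_x = 1  [BG ∥ DA ∩ GA ∥ BD]
2. D_y = -6  [BG ∥ DA ∩ GA ∥ BD]
   → D = (1, -6)
3. F_x = -15  [FB · DA = 245 ∩ 2·signedArea(DFB) = -147]
4. F_y = -17  [FB · DA = 245 ∩ 2·signedArea(DFB) = -147]
   → F = (-15, -17)

D = (1, -6)
F = (-15, -17)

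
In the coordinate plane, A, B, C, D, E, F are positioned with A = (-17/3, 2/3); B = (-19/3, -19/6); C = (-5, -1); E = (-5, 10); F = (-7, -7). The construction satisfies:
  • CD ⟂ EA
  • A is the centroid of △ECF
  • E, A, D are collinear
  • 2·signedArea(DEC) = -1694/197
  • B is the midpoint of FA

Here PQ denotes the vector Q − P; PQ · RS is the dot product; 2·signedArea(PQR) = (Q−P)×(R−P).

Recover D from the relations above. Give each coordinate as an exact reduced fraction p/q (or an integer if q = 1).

D = (-1139/197, -186/197)

1. D_x = -1139/197  [E, A, D are collinear ∩ CD ⟂ EA]
2. D_y = -186/197  [E, A, D are collinear ∩ CD ⟂ EA]
   → D = (-1139/197, -186/197)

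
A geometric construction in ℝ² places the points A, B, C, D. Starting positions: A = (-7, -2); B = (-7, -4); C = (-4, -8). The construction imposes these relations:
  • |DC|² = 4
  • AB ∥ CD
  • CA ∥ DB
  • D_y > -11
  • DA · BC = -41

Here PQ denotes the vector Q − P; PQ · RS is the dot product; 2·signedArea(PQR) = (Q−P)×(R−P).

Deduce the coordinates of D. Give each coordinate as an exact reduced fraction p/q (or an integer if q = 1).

D = (-4, -10)

1. D_x = -4  [CA ∥ DB ∩ AB ∥ CD]
2. D_y = -10  [CA ∥ DB ∩ AB ∥ CD]
   → D = (-4, -10)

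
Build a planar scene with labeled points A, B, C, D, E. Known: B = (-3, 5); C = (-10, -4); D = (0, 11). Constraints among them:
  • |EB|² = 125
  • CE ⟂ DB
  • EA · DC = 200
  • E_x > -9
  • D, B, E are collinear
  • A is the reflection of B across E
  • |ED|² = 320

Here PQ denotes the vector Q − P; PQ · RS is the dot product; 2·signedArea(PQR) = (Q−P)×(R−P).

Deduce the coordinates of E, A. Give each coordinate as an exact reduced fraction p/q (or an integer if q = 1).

1. E_x = -8  [D, B, E are collinear ∩ CE ⟂ DB]
2. E_y = -5  [D, B, E are collinear ∩ CE ⟂ DB]
   → E = (-8, -5)
3. A_x = -13  [A is the reflection of B across E]
4. A_y = -15  [A is the reflection of B across E]
   → A = (-13, -15)

A = (-13, -15)
E = (-8, -5)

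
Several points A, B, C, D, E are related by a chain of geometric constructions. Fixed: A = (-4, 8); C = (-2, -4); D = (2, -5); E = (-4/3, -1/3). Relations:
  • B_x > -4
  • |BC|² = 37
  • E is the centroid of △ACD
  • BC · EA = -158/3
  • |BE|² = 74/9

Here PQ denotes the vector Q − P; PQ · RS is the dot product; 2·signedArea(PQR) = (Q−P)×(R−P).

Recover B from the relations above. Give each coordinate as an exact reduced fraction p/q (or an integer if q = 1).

B = (-3, 2)

1. B_x = -3  [line 8/3·x + -25/3·y + 74/3 = 0 ∩ |BC|² = 37]
2. B_y = 2  [line 8/3·x + -25/3·y + 74/3 = 0 ∩ |BC|² = 37]
   → B = (-3, 2)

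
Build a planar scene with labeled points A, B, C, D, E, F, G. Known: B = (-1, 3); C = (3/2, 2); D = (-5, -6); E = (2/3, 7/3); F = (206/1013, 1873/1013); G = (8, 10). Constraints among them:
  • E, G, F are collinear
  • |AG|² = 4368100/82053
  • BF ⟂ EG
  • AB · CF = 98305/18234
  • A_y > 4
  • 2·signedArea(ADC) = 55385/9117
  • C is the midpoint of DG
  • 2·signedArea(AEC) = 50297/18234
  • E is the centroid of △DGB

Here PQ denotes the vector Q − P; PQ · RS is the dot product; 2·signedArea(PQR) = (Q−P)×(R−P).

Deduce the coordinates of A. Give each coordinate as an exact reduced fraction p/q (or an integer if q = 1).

1. A_x = 26956/9117  [AB · CF = 98305/18234 ∩ 2·signedArea(ADC) = 55385/9117]
2. A_y = 43100/9117  [AB · CF = 98305/18234 ∩ 2·signedArea(ADC) = 55385/9117]
   → A = (26956/9117, 43100/9117)

A = (26956/9117, 43100/9117)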